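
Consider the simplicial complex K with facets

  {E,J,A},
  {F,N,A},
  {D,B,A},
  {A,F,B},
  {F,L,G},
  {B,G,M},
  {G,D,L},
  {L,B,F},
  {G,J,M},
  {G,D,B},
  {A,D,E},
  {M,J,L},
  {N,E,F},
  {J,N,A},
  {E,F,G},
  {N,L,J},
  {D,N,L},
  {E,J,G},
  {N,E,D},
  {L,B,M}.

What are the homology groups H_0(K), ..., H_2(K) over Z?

H_0 ≅ Z,  H_1 ≅ Z × Z/2,  H_2 = 0.

Take the total order A < B < D < E < F < G < J < L < M < N on the vertex set. Then K (dimension 2) consists of the simplices:

  0-simplices (10): A, B, D, E, F, G, J, L, M, N
  1-simplices (30): AB, AD, AE, AF, AJ, AN, BD, BF, BG, BL, BM, DE, DG, DL, DN, EF, EG, EJ, EN, FG, FL, FN, GJ, GL, GM, JL, JM, JN, LM, LN
  2-simplices (20): ABD, ABF, ADE, AEJ, AFN, AJN, BDG, BFL, BGM, BLM, DEN, DGL, DLN, EFG, EFN, EGJ, FGL, GJM, JLM, JLN

so the chain groups are C_0 ≅ Z^10, C_1 ≅ Z^30, C_2 ≅ Z^20.

The boundary map ∂_1: C_1 → C_0 sends each edge [p,q] (with p < q) to q − p. For instance
  ∂JN = N − J.
The 10×30 boundary matrix has rank 9 and Smith normal form diag(1,1,1,1,1,1,1,1,1).

The boundary map ∂_2: C_2 → C_1 sends each 2-simplex [p,q,r] to [q,r] − [p,r] + [p,q]. For instance
  ∂JLM = LM − JM + JL,
  ∂ABF = BF − AF + AB.
The 30×20 boundary matrix has rank 20 and Smith normal form diag(1,1,1,1,1,1,1,1,1,1,1,1,1,1,1,1,1,1,1,2).

Reading off H_k = ker ∂_k / im ∂_{k+1}:

  H_0: rank C_0 − rank ∂_1 = 10 − 9 = 1, and the invariant factors of ∂_1 are all 1, so H_0 ≅ Z.
  H_1: rank ker ∂_1 − rank ∂_2 = (30 − 9) − 20 = 1, and ∂_2 has invariant factor 2 > 1, so H_1 ≅ Z × Z/2.
  H_2: rank ker ∂_2 − rank ∂_3 = (20 − 20) − 0 = 0, and there is no ∂_3, so H_2 ≅ 0.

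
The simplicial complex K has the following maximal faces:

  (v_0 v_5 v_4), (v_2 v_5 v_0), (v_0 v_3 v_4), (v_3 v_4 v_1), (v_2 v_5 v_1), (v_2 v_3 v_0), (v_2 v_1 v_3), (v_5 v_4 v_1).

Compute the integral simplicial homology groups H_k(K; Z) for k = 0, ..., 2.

Order the vertices as v_0 < v_1 < v_2 < v_3 < v_4 < v_5. Listing each simplex with vertices in this order, K has dimension 2 with simplices:

  0-simplices (6): [v_0], [v_1], [v_2], [v_3], [v_4], [v_5]
  1-simplices (12): [v_0,v_2], [v_0,v_3], [v_0,v_4], [v_0,v_5], [v_1,v_2], [v_1,v_3], [v_1,v_4], [v_1,v_5], [v_2,v_3], [v_2,v_5], [v_3,v_4], [v_4,v_5]
  2-simplices (8): [v_0,v_2,v_3], [v_0,v_2,v_5], [v_0,v_3,v_4], [v_0,v_4,v_5], [v_1,v_2,v_3], [v_1,v_2,v_5], [v_1,v_3,v_4], [v_1,v_4,v_5]

Hence C_0 ≅ Z^6, C_1 ≅ Z^12, C_2 ≅ Z^8.

The boundary map ∂_1: C_1 → C_0 maps an edge to its endpoints' difference, ∂[p,q] = q − p. For instance
  ∂[v_4,v_5] = [v_5] − [v_4].
This gives a 6×12 integer matrix of rank 5; reducing to Smith normal form yields diagonal entries (1,1,1,1,1).

The boundary map ∂_2: C_2 → C_1 sends each 2-simplex [p,q,r] to [q,r] − [p,r] + [p,q]. For instance
  ∂[v_1,v_2,v_5] = [v_2,v_5] − [v_1,v_5] + [v_1,v_2],
  ∂[v_0,v_3,v_4] = [v_3,v_4] − [v_0,v_4] + [v_0,v_3].
This gives a 12×8 integer matrix of rank 7; reducing to Smith normal form yields diagonal entries (1,1,1,1,1,1,1).

From H_k ≅ ker(∂_k) / im(∂_{k+1}) we obtain:

  H_0: rank C_0 − rank ∂_1 = 6 − 5 = 1, and the invariant factors of ∂_1 are all 1, so H_0 ≅ Z.
  H_1: rank ker ∂_1 − rank ∂_2 = (12 − 5) − 7 = 0, and the invariant factors of ∂_2 are all 1, so H_1 ≅ 0.
  H_2: rank ker ∂_2 − rank ∂_3 = (8 − 7) − 0 = 1, and there is no ∂_3, so H_2 ≅ Z.

As a check, the Euler characteristic is 6 − 12 + 8 = 2, which agrees with 1 − 0 + 1 = 2.
(K is a triangulation of the 2-sphere S^2.)

H_0 = Z,  H_1 = 0,  H_2 = Z.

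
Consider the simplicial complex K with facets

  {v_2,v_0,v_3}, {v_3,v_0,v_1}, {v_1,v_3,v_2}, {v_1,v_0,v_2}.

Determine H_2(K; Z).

H_2 ≅ Z.

Fix the vertex order v_0 < v_1 < v_2 < v_3 and write every simplex with vertices in increasing order. Then dim K = 2 and the simplices of K are:

  0-simplices (4): [v_0], [v_1], [v_2], [v_3]
  1-simplices (6): [v_0,v_1], [v_0,v_2], [v_0,v_3], [v_1,v_2], [v_1,v_3], [v_2,v_3]
  2-simplices (4): [v_0,v_1,v_2], [v_0,v_1,v_3], [v_0,v_2,v_3], [v_1,v_2,v_3]

so the chain groups are C_0 ≅ Z^4, C_1 ≅ Z^6, C_2 ≅ Z^4.

∂_1: C_1 → C_0 maps an edge to its endpoints' difference, ∂[p,q] = q − p.
The resulting 4×6 matrix has rank 3, and its Smith normal form has invariant factors (1,1,1).

Boundary ∂_2: C_2 → C_1 acts by ∂[p,q,r] = [q,r] − [p,r] + [p,q]. For instance
  ∂[v_0,v_1,v_3] = [v_1,v_3] − [v_0,v_3] + [v_0,v_1],
  ∂[v_0,v_1,v_2] = [v_1,v_2] − [v_0,v_2] + [v_0,v_1].
This gives a 6×4 integer matrix of rank 3; reducing to Smith normal form yields diagonal entries (1,1,1).

Now H_k = ker ∂_k / im ∂_{k+1}, so:

  H_2: rank ker ∂_2 − rank ∂_3 = (4 − 3) − 0 = 1, and there is no ∂_3, so H_2 ≅ Z.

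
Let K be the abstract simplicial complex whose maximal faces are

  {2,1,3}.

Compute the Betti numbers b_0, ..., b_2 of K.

b_0 = 1, b_1 = 0, b_2 = 0.

We work with the vertex ordering 1 < 2 < 3. The simplices of K, each written with vertices in increasing order, are:

  0-simplices (3): [1], [2], [3]
  1-simplices (3): [1,2], [1,3], [2,3]
  2-simplices (1): [1,2,3]

giving chain groups C_0 ≅ Z^3, C_1 ≅ Z^3, C_2 ≅ Z^1.

The boundary map ∂_1: C_1 → C_0 is given by ∂[p,q] = [q] − [p].
The 3×3 boundary matrix has rank 2 and Smith normal form diag(1,1).

Boundary ∂_2: C_2 → C_1 maps a triangle to the signed sum of its edges. For instance
  ∂[1,2,3] = [2,3] − [1,3] + [1,2].
As a 3×1 matrix over Z this has rank 1, with invariant factors (1).

From H_k ≅ ker(∂_k) / im(∂_{k+1}) we obtain:

  H_0: rank C_0 − rank ∂_1 = 3 − 2 = 1, and the invariant factors of ∂_1 are all 1, so H_0 = Z.
  H_1: rank ker ∂_1 − rank ∂_2 = (3 − 2) − 1 = 0, and the invariant factors of ∂_2 are all 1, so H_1 = 0.
  H_2: rank ker ∂_2 − rank ∂_3 = (1 − 1) − 0 = 0, and there is no ∂_3, so H_2 = 0.

(K is a triangulation of the 2-simplex.)

Hence the Betti numbers are b_0 = 1, b_1 = 0, b_2 = 0.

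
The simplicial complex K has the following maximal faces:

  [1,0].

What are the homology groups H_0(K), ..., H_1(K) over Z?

Take the total order 0 < 1 on the vertex set. Then K (dimension 1) consists of the simplices:

  0-simplices (2): [0], [1]
  1-simplices (1): [0,1]

giving chain groups C_0 ≅ Z^2, C_1 ≅ Z^1.

∂_1: C_1 → C_0 maps an edge to its endpoints' difference, ∂[p,q] = q − p.
This gives a 2×1 integer matrix of rank 1; reducing to Smith normal form yields diagonal entries (1).

Now H_k = ker ∂_k / im ∂_{k+1}, so:

  H_0: rank C_0 − rank ∂_1 = 2 − 1 = 1, and the invariant factors of ∂_1 are all 1, so H_0 = Z.
  H_1: rank ker ∂_1 − rank ∂_2 = (1 − 1) − 0 = 0, and there is no ∂_2, so H_1 = 0.

As a check, the Euler characteristic is 2 − 1 = 1, which agrees with 1 − 0 = 1.

H_0 ≅ Z,  H_1 = 0.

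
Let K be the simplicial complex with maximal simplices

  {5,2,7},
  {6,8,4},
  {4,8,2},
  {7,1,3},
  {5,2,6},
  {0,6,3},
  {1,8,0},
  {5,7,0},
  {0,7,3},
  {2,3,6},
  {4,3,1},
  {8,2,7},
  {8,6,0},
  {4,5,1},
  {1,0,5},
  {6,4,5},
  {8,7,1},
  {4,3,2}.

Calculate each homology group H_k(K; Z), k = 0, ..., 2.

H_0 ≅ Z,  H_1 ≅ Z × Z/2,  H_2 = 0.

We work with the vertex ordering 0 < 1 < 2 < 3 < 4 < 5 < 6 < 7 < 8. The simplices of K, each written with vertices in increasing order, are:

  0-simplices (9): [0], [1], [2], [3], [4], [5], [6], [7], [8]
  1-simplices (27): (27 of them)
  2-simplices (18): [0,1,5], [0,1,8], [0,3,6], [0,3,7], [0,5,7], [0,6,8], [1,3,4], [1,3,7], [1,4,5], [1,7,8], [2,3,4], [2,3,6], [2,4,8], [2,5,6], [2,5,7], [2,7,8], [4,5,6], [4,6,8]

Hence C_0 ≅ Z^9, C_1 ≅ Z^27, C_2 ≅ Z^18.

The boundary map ∂_1: C_1 → C_0 maps an edge to its endpoints' difference, ∂[p,q] = q − p.
The 9×27 boundary matrix has rank 8 and Smith normal form diag(1,1,1,1,1,1,1,1).

∂_2: C_2 → C_1 sends each 2-simplex [p,q,r] to [q,r] − [p,r] + [p,q]. For instance
  ∂[4,6,8] = [6,8] − [4,8] + [4,6],
  ∂[1,7,8] = [7,8] − [1,8] + [1,7].
The resulting 27×18 matrix has rank 18, and its Smith normal form has invariant factors (1,1,1,1,1,1,1,1,1,1,1,1,1,1,1,1,1,2).

From H_k ≅ ker(∂_k) / im(∂_{k+1}) we obtain:

  H_0: rank C_0 − rank ∂_1 = 9 − 8 = 1, and the invariant factors of ∂_1 are all 1, so H_0 = Z.
  H_1: rank ker ∂_1 − rank ∂_2 = (27 − 8) − 18 = 1, and ∂_2 has invariant factor 2 > 1, so H_1 = Z × Z/2.
  H_2: rank ker ∂_2 − rank ∂_3 = (18 − 18) − 0 = 0, and there is no ∂_3, so H_2 = 0.

As a check, the Euler characteristic is 9 − 27 + 18 = 0, which agrees with 1 − 1 + 0 = 0.
(K is a triangulation of the Klein bottle.)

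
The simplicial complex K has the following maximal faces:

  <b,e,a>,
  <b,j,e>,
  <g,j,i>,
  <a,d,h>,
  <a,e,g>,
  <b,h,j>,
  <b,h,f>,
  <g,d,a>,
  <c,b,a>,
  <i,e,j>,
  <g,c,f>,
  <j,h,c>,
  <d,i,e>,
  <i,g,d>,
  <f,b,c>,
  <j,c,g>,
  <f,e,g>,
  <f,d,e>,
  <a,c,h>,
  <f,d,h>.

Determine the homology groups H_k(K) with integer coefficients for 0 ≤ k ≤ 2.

H_0 = Z,  H_1 = Z ⊕ Z/2,  H_2 = 0.

Order the vertices as a < b < c < d < e < f < g < h < i < j. Listing each simplex with vertices in this order, K has dimension 2 with simplices:

  0-simplices (10): a, b, c, d, e, f, g, h, i, j
  1-simplices (30): ab, ac, ad, ae, ag, ah, bc, be, bf, bh, bj, cf, cg, ch, cj, de, df, dg, dh, di, ef, eg, ei, ej, fg, fh, gi, gj, hj, ij
  2-simplices (20): abc, abe, ach, adg, adh, aeg, bcf, bej, bfh, bhj, cfg, cgj, chj, def, dei, dfh, dgi, efg, eij, gij

giving chain groups C_0 ≅ Z^10, C_1 ≅ Z^30, C_2 ≅ Z^20.

The boundary map ∂_1: C_1 → C_0 is given by ∂[p,q] = [q] − [p].
The resulting 10×30 matrix has rank 9, and its Smith normal form has invariant factors (1,1,1,1,1,1,1,1,1).

The boundary map ∂_2: C_2 → C_1 maps a triangle to the signed sum of its edges. For instance
  ∂dfh = fh − dh + df,
  ∂aeg = eg − ag + ae.
The resulting 30×20 matrix has rank 20, and its Smith normal form has invariant factors (1,1,1,1,1,1,1,1,1,1,1,1,1,1,1,1,1,1,1,2).

Computing H_k = (kernel of ∂_k) / (image of ∂_{k+1}):

  H_0: rank C_0 − rank ∂_1 = 10 − 9 = 1, and the invariant factors of ∂_1 are all 1, so H_0 ≅ Z.
  H_1: rank ker ∂_1 − rank ∂_2 = (30 − 9) − 20 = 1, and ∂_2 has invariant factor 2 > 1, so H_1 ≅ Z ⊕ Z/2.
  H_2: rank ker ∂_2 − rank ∂_3 = (20 − 20) − 0 = 0, and there is no ∂_3, so H_2 ≅ 0.

(K is a triangulation of the Klein bottle.)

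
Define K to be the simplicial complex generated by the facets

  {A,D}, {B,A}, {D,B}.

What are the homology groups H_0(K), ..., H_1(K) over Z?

Order the vertices as A < B < D. Listing each simplex with vertices in this order, K has dimension 1 with simplices:

  0-simplices (3): A, B, D
  1-simplices (3): AB, AD, BD

giving chain groups C_0 ≅ Z^3, C_1 ≅ Z^3.

∂_1: C_1 → C_0 is given by ∂[p,q] = [q] − [p]. For instance
  ∂AD = D − A.
The resulting 3×3 matrix has rank 2, and its Smith normal form has invariant factors (1,1).

Reading off H_k = ker ∂_k / im ∂_{k+1}:

  H_0: rank C_0 − rank ∂_1 = 3 − 2 = 1, and the invariant factors of ∂_1 are all 1, so H_0 ≅ Z.
  H_1: rank ker ∂_1 − rank ∂_2 = (3 − 2) − 0 = 1, and there is no ∂_2, so H_1 ≅ Z.

(K is a triangulation of the circle S^1.)

H_0 = Z,  H_1 = Z.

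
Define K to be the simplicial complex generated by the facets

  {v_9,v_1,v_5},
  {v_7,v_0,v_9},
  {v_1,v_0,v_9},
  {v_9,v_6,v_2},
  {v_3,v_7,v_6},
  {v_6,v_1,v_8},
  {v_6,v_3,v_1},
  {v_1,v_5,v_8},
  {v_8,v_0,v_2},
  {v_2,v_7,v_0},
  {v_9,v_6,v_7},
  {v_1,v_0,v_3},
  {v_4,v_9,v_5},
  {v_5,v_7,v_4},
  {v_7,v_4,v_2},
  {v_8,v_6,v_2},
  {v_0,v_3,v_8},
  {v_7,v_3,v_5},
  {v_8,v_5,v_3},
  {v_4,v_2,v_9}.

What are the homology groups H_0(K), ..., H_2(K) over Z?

Fix the vertex order v_0 < v_1 < v_2 < v_3 < v_4 < v_5 < v_6 < v_7 < v_8 < v_9 and write every simplex with vertices in increasing order. Then dim K = 2 and the simplices of K are:

  0-simplices (10): [v_0], [v_1], [v_2], [v_3], [v_4], [v_5], [v_6], [v_7], [v_8], [v_9]
  1-simplices (30): (30 of them)
  2-simplices (20): (20 of them)

giving chain groups C_0 ≅ Z^10, C_1 ≅ Z^30, C_2 ≅ Z^20.

∂_1: C_1 → C_0 sends each edge [p,q] (with p < q) to q − p. For instance
  ∂[v_3,v_6] = [v_6] − [v_3].
This gives a 10×30 integer matrix of rank 9; reducing to Smith normal form yields diagonal entries (1,1,1,1,1,1,1,1,1).

Boundary ∂_2: C_2 → C_1 acts by ∂[p,q,r] = [q,r] − [p,r] + [p,q]. For instance
  ∂[v_3,v_5,v_8] = [v_5,v_8] − [v_3,v_8] + [v_3,v_5],
  ∂[v_2,v_4,v_9] = [v_4,v_9] − [v_2,v_9] + [v_2,v_4].
The resulting 30×20 matrix has rank 20, and its Smith normal form has invariant factors (1,1,1,1,1,1,1,1,1,1,1,1,1,1,1,1,1,1,1,2).

From H_k ≅ ker(∂_k) / im(∂_{k+1}) we obtain:

  H_0: rank C_0 − rank ∂_1 = 10 − 9 = 1, and the invariant factors of ∂_1 are all 1, so H_0 ≅ Z.
  H_1: rank ker ∂_1 − rank ∂_2 = (30 − 9) − 20 = 1, and ∂_2 has invariant factor 2 > 1, so H_1 ≅ Z ⊕ Z_2.
  H_2: rank ker ∂_2 − rank ∂_3 = (20 − 20) − 0 = 0, and there is no ∂_3, so H_2 ≅ 0.

H_0 = Z,  H_1 = Z ⊕ Z_2,  H_2 = 0.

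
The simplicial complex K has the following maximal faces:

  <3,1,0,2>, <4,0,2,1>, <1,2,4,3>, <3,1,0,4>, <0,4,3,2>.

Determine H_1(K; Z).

Order the vertices as 0 < 1 < 2 < 3 < 4. Listing each simplex with vertices in this order, K has dimension 3 with simplices:

  0-simplices (5): [0], [1], [2], [3], [4]
  1-simplices (10): [0,1], [0,2], [0,3], [0,4], [1,2], [1,3], [1,4], [2,3], [2,4], [3,4]
  2-simplices (10): [0,1,2], [0,1,3], [0,1,4], [0,2,3], [0,2,4], [0,3,4], [1,2,3], [1,2,4], [1,3,4], [2,3,4]
  3-simplices (5): [0,1,2,3], [0,1,2,4], [0,1,3,4], [0,2,3,4], [1,2,3,4]

Hence C_0 ≅ Z^5, C_1 ≅ Z^10, C_2 ≅ Z^10, C_3 ≅ Z^5.

The boundary map ∂_1: C_1 → C_0 maps an edge to its endpoints' difference, ∂[p,q] = q − p. For instance
  ∂[1,2] = [2] − [1].
The 5×10 boundary matrix has rank 4 and Smith normal form diag(1,1,1,1).

The boundary map ∂_2: C_2 → C_1 acts by ∂[p,q,r] = [q,r] − [p,r] + [p,q]. For instance
  ∂[0,3,4] = [3,4] − [0,4] + [0,3],
  ∂[1,3,4] = [3,4] − [1,4] + [1,3].
The 10×10 boundary matrix has rank 6 and Smith normal form diag(1,1,1,1,1,1).

The boundary map ∂_3: C_3 → C_2 sends each 3-simplex σ to the alternating sum Σ_i (−1)^i (σ with its i-th vertex removed). For instance
  ∂[0,1,3,4] = [1,3,4] − [0,3,4] + [0,1,4] − [0,1,3],
  ∂[1,2,3,4] = [2,3,4] − [1,3,4] + [1,2,4] − [1,2,3].
This gives a 10×5 integer matrix of rank 4; reducing to Smith normal form yields diagonal entries (1,1,1,1).

Computing H_k = (kernel of ∂_k) / (image of ∂_{k+1}):

  H_1: rank ker ∂_1 − rank ∂_2 = (10 − 4) − 6 = 0, and the invariant factors of ∂_2 are all 1, so H_1 = 0.

(K is a triangulation of the 3-sphere S^3.)

H_1 ≅ 0.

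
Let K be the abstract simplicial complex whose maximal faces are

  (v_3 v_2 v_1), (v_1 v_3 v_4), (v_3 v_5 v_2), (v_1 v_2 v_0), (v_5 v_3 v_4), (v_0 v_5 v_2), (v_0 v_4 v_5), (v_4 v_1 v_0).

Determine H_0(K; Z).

H_0 = Z.

Order the vertices as v_0 < v_1 < v_2 < v_3 < v_4 < v_5. Listing each simplex with vertices in this order, K has dimension 2 with simplices:

  0-simplices (6): [v_0], [v_1], [v_2], [v_3], [v_4], [v_5]
  1-simplices (12): [v_0,v_1], [v_0,v_2], [v_0,v_4], [v_0,v_5], [v_1,v_2], [v_1,v_3], [v_1,v_4], [v_2,v_3], [v_2,v_5], [v_3,v_4], [v_3,v_5], [v_4,v_5]
  2-simplices (8): [v_0,v_1,v_2], [v_0,v_1,v_4], [v_0,v_2,v_5], [v_0,v_4,v_5], [v_1,v_2,v_3], [v_1,v_3,v_4], [v_2,v_3,v_5], [v_3,v_4,v_5]

giving chain groups C_0 ≅ Z^6, C_1 ≅ Z^12, C_2 ≅ Z^8.

The boundary map ∂_1: C_1 → C_0 is given by ∂[p,q] = [q] − [p]. For instance
  ∂[v_1,v_4] = [v_4] − [v_1].
The 6×12 boundary matrix has rank 5 and Smith normal form diag(1,1,1,1,1).

The boundary map ∂_2: C_2 → C_1 sends each 2-simplex [p,q,r] to [q,r] − [p,r] + [p,q]. For instance
  ∂[v_2,v_3,v_5] = [v_3,v_5] − [v_2,v_5] + [v_2,v_3],
  ∂[v_3,v_4,v_5] = [v_4,v_5] − [v_3,v_5] + [v_3,v_4].
The resulting 12×8 matrix has rank 7, and its Smith normal form has invariant factors (1,1,1,1,1,1,1).

Computing H_k = (kernel of ∂_k) / (image of ∂_{k+1}):

  H_0: rank C_0 − rank ∂_1 = 6 − 5 = 1, and the invariant factors of ∂_1 are all 1, so H_0 = Z.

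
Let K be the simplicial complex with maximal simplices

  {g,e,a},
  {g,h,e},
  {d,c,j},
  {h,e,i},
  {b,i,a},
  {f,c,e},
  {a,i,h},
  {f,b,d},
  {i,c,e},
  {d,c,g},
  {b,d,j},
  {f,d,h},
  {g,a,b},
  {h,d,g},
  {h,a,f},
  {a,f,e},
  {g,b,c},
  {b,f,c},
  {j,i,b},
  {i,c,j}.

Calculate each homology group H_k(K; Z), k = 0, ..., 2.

H_0 ≅ Z,  H_1 ≅ Z ⊕ Z/2Z,  H_2 = 0.

We work with the vertex ordering a < b < c < d < e < f < g < h < i < j. The simplices of K, each written with vertices in increasing order, are:

  0-simplices (10): a, b, c, d, e, f, g, h, i, j
  1-simplices (30): ab, ae, af, ag, ah, ai, bc, bd, bf, bg, bi, bj, cd, ce, cf, cg, ci, cj, df, dg, dh, dj, ef, eg, eh, ei, fh, gh, hi, ij
  2-simplices (20): abg, abi, aef, aeg, afh, ahi, bcf, bcg, bdf, bdj, bij, cdg, cdj, cef, cei, cij, dfh, dgh, egh, ehi

giving chain groups C_0 ≅ Z^10, C_1 ≅ Z^30, C_2 ≅ Z^20.

∂_1: C_1 → C_0 is given by ∂[p,q] = [q] − [p].
The resulting 10×30 matrix has rank 9, and its Smith normal form has invariant factors (1,1,1,1,1,1,1,1,1).

The boundary map ∂_2: C_2 → C_1 maps a triangle to the signed sum of its edges. For instance
  ∂ehi = hi − ei + eh,
  ∂bdf = df − bf + bd.
This gives a 30×20 integer matrix of rank 20; reducing to Smith normal form yields diagonal entries (1,1,1,1,1,1,1,1,1,1,1,1,1,1,1,1,1,1,1,2).

Now H_k = ker ∂_k / im ∂_{k+1}, so:

  H_0: rank C_0 − rank ∂_1 = 10 − 9 = 1, and the invariant factors of ∂_1 are all 1, so H_0 = Z.
  H_1: rank ker ∂_1 − rank ∂_2 = (30 − 9) − 20 = 1, and ∂_2 has invariant factor 2 > 1, so H_1 = Z ⊕ Z/2Z.
  H_2: rank ker ∂_2 − rank ∂_3 = (20 − 20) − 0 = 0, and there is no ∂_3, so H_2 = 0.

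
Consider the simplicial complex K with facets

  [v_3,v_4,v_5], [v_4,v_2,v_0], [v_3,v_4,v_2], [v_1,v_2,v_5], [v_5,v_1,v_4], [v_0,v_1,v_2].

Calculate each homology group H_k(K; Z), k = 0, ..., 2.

Order the vertices as v_0 < v_1 < v_2 < v_3 < v_4 < v_5. Listing each simplex with vertices in this order, K has dimension 2 with simplices:

  0-simplices (6): [v_0], [v_1], [v_2], [v_3], [v_4], [v_5]
  1-simplices (12): [v_0,v_1], [v_0,v_2], [v_0,v_4], [v_1,v_2], [v_1,v_4], [v_1,v_5], [v_2,v_3], [v_2,v_4], [v_2,v_5], [v_3,v_4], [v_3,v_5], [v_4,v_5]
  2-simplices (6): [v_0,v_1,v_2], [v_0,v_2,v_4], [v_1,v_2,v_5], [v_1,v_4,v_5], [v_2,v_3,v_4], [v_3,v_4,v_5]

Hence C_0 ≅ Z^6, C_1 ≅ Z^12, C_2 ≅ Z^6.

Boundary ∂_1: C_1 → C_0 sends each edge [p,q] (with p < q) to q − p. For instance
  ∂[v_0,v_2] = [v_2] − [v_0].
As a 6×12 matrix over Z this has rank 5, with invariant factors (1,1,1,1,1).

Boundary ∂_2: C_2 → C_1 maps a triangle to the signed sum of its edges. For instance
  ∂[v_1,v_2,v_5] = [v_2,v_5] − [v_1,v_5] + [v_1,v_2],
  ∂[v_0,v_1,v_2] = [v_1,v_2] − [v_0,v_2] + [v_0,v_1].
This gives a 12×6 integer matrix of rank 6; reducing to Smith normal form yields diagonal entries (1,1,1,1,1,1).

From H_k ≅ ker(∂_k) / im(∂_{k+1}) we obtain:

  H_0: rank C_0 − rank ∂_1 = 6 − 5 = 1, and the invariant factors of ∂_1 are all 1, so H_0 = Z.
  H_1: rank ker ∂_1 − rank ∂_2 = (12 − 5) − 6 = 1, and the invariant factors of ∂_2 are all 1, so H_1 = Z.
  H_2: rank ker ∂_2 − rank ∂_3 = (6 − 6) − 0 = 0, and there is no ∂_3, so H_2 = 0.

H_0 ≅ Z,  H_1 ≅ Z,  H_2 = 0.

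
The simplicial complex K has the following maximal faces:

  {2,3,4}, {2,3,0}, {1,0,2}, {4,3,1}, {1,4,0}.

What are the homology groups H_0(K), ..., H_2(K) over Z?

Fix the vertex order 0 < 1 < 2 < 3 < 4 and write every simplex with vertices in increasing order. Then dim K = 2 and the simplices of K are:

  0-simplices (5): [0], [1], [2], [3], [4]
  1-simplices (10): [0,1], [0,2], [0,3], [0,4], [1,2], [1,3], [1,4], [2,3], [2,4], [3,4]
  2-simplices (5): [0,1,2], [0,1,4], [0,2,3], [1,3,4], [2,3,4]

so the chain groups are C_0 ≅ Z^5, C_1 ≅ Z^10, C_2 ≅ Z^5.

Boundary ∂_1: C_1 → C_0 sends each edge [p,q] (with p < q) to q − p. For instance
  ∂[1,4] = [4] − [1].
The 5×10 boundary matrix has rank 4 and Smith normal form diag(1,1,1,1).

The boundary map ∂_2: C_2 → C_1 acts by ∂[p,q,r] = [q,r] − [p,r] + [p,q]. For instance
  ∂[0,2,3] = [2,3] − [0,3] + [0,2],
  ∂[0,1,2] = [1,2] − [0,2] + [0,1].
The resulting 10×5 matrix has rank 5, and its Smith normal form has invariant factors (1,1,1,1,1).

Computing H_k = (kernel of ∂_k) / (image of ∂_{k+1}):

  H_0: rank C_0 − rank ∂_1 = 5 − 4 = 1, and the invariant factors of ∂_1 are all 1, so H_0 ≅ Z.
  H_1: rank ker ∂_1 − rank ∂_2 = (10 − 4) − 5 = 1, and the invariant factors of ∂_2 are all 1, so H_1 ≅ Z.
  H_2: rank ker ∂_2 − rank ∂_3 = (5 − 5) − 0 = 0, and there is no ∂_3, so H_2 ≅ 0.

H_0 ≅ Z,  H_1 ≅ Z,  H_2 = 0.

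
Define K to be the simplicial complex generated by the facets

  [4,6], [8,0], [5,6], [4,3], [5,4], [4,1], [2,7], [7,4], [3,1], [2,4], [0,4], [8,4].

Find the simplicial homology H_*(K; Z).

Take the total order 0 < 1 < 2 < 3 < 4 < 5 < 6 < 7 < 8 on the vertex set. Then K (dimension 1) consists of the simplices:

  0-simplices (9): [0], [1], [2], [3], [4], [5], [6], [7], [8]
  1-simplices (12): [0,4], [0,8], [1,3], [1,4], [2,4], [2,7], [3,4], [4,5], [4,6], [4,7], [4,8], [5,6]

so the chain groups are C_0 ≅ Z^9, C_1 ≅ Z^12.

The boundary map ∂_1: C_1 → C_0 is given by ∂[p,q] = [q] − [p]. For instance
  ∂[4,6] = [6] − [4].
The resulting 9×12 matrix has rank 8, and its Smith normal form has invariant factors (1,1,1,1,1,1,1,1).

Reading off H_k = ker ∂_k / im ∂_{k+1}:

  H_0: rank C_0 − rank ∂_1 = 9 − 8 = 1, and the invariant factors of ∂_1 are all 1, so H_0 = Z.
  H_1: rank ker ∂_1 − rank ∂_2 = (12 − 8) − 0 = 4, and there is no ∂_2, so H_1 = Z^4.

As a check, the Euler characteristic is 9 − 12 = -3, which agrees with 1 − 4 = -3.
(K is a triangulation of a wedge of 4 circles.)

H_0 ≅ Z,  H_1 ≅ Z^4.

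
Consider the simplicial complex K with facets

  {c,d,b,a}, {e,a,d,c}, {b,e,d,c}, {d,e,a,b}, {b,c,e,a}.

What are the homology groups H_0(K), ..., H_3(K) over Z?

K has 5 vertices, 10 edges, 10 triangles, 5 3-simplices.
rank ∂_0 = 0, rank ∂_1 = 4 ⇒ b_0 = 5 − 0 − 4 = 1; all invariant factors of ∂_1 are 1 so no torsion. So H_0 ≅ Z.
rank ∂_1 = 4, rank ∂_2 = 6 ⇒ b_1 = 10 − 4 − 6 = 0; all invariant factors of ∂_2 are 1 so no torsion. So H_1 ≅ 0.
rank ∂_2 = 6, rank ∂_3 = 4 ⇒ b_2 = 10 − 6 − 4 = 0; all invariant factors of ∂_3 are 1 so no torsion. So H_2 ≅ 0.
rank ∂_3 = 4, rank ∂_4 = 0 ⇒ b_3 = 5 − 4 − 0 = 1. So H_3 ≅ Z.

H_0 ≅ Z,  H_1 = 0,  H_2 = 0,  H_3 ≅ Z.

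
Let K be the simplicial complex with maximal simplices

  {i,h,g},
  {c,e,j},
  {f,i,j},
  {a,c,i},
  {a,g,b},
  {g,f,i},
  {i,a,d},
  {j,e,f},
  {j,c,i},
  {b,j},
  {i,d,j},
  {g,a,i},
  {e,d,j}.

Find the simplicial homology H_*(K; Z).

Order the vertices as a < b < c < d < e < f < g < h < i < j. Listing each simplex with vertices in this order, K has dimension 2 with simplices:

  0-simplices (10): a, b, c, d, e, f, g, h, i, j
  1-simplices (22): ab, ac, ad, ag, ai, bg, bj, ce, ci, cj, de, di, dj, ef, ej, fg, fi, fj, gh, gi, hi, ij
  2-simplices (12): abg, aci, adi, agi, cej, cij, dej, dij, efj, fgi, fij, ghi

Hence C_0 ≅ Z^10, C_1 ≅ Z^22, C_2 ≅ Z^12.

Boundary ∂_1: C_1 → C_0 is given by ∂[p,q] = [q] − [p]. For instance
  ∂ef = f − e.
The 10×22 boundary matrix has rank 9 and Smith normal form diag(1,1,1,1,1,1,1,1,1).

The boundary map ∂_2: C_2 → C_1 acts by ∂[p,q,r] = [q,r] − [p,r] + [p,q]. For instance
  ∂aci = ci − ai + ac,
  ∂cej = ej − cj + ce.
As a 22×12 matrix over Z this has rank 12, with invariant factors (1,1,1,1,1,1,1,1,1,1,1,1).

Reading off H_k = ker ∂_k / im ∂_{k+1}:

  H_0: rank C_0 − rank ∂_1 = 10 − 9 = 1, and the invariant factors of ∂_1 are all 1, so H_0 = Z.
  H_1: rank ker ∂_1 − rank ∂_2 = (22 − 9) − 12 = 1, and the invariant factors of ∂_2 are all 1, so H_1 = Z.
  H_2: rank ker ∂_2 − rank ∂_3 = (12 − 12) − 0 = 0, and there is no ∂_3, so H_2 = 0.

H_0 ≅ Z,  H_1 ≅ Z,  H_2 = 0.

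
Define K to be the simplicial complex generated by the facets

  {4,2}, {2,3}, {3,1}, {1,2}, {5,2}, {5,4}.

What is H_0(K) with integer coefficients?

We work with the vertex ordering 1 < 2 < 3 < 4 < 5. The simplices of K, each written with vertices in increasing order, are:

  0-simplices (5): [1], [2], [3], [4], [5]
  1-simplices (6): [1,2], [1,3], [2,3], [2,4], [2,5], [4,5]

Hence C_0 ≅ Z^5, C_1 ≅ Z^6.

Boundary ∂_1: C_1 → C_0 is given by ∂[p,q] = [q] − [p].
As a 5×6 matrix over Z this has rank 4, with invariant factors (1,1,1,1).

From H_k ≅ ker(∂_k) / im(∂_{k+1}) we obtain:

  H_0: rank C_0 − rank ∂_1 = 5 − 4 = 1, and the invariant factors of ∂_1 are all 1, so H_0 ≅ Z.

H_0 = Z.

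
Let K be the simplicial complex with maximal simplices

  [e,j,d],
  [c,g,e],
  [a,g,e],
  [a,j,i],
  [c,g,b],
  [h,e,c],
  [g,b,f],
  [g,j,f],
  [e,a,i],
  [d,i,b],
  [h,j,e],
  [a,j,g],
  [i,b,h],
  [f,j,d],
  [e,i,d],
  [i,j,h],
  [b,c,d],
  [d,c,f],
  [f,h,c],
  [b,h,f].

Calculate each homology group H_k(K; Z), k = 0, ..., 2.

H_0 ≅ Z,  H_1 ≅ Z ⊕ Z/2,  H_2 = 0.

We work with the vertex ordering a < b < c < d < e < f < g < h < i < j. The simplices of K, each written with vertices in increasing order, are:

  0-simplices (10): a, b, c, d, e, f, g, h, i, j
  1-simplices (30): ae, ag, ai, aj, bc, bd, bf, bg, bh, bi, cd, ce, cf, cg, ch, de, df, di, dj, eg, eh, ei, ej, fg, fh, fj, gj, hi, hj, ij
  2-simplices (20): aeg, aei, agj, aij, bcd, bcg, bdi, bfg, bfh, bhi, cdf, ceg, ceh, cfh, dei, dej, dfj, ehj, fgj, hij

giving chain groups C_0 ≅ Z^10, C_1 ≅ Z^30, C_2 ≅ Z^20.

∂_1: C_1 → C_0 sends each edge [p,q] (with p < q) to q − p.
This gives a 10×30 integer matrix of rank 9; reducing to Smith normal form yields diagonal entries (1,1,1,1,1,1,1,1,1).

The boundary map ∂_2: C_2 → C_1 acts by ∂[p,q,r] = [q,r] − [p,r] + [p,q]. For instance
  ∂bfg = fg − bg + bf,
  ∂dei = ei − di + de.
This gives a 30×20 integer matrix of rank 20; reducing to Smith normal form yields diagonal entries (1,1,1,1,1,1,1,1,1,1,1,1,1,1,1,1,1,1,1,2).

Computing H_k = (kernel of ∂_k) / (image of ∂_{k+1}):

  H_0: rank C_0 − rank ∂_1 = 10 − 9 = 1, and the invariant factors of ∂_1 are all 1, so H_0 ≅ Z.
  H_1: rank ker ∂_1 − rank ∂_2 = (30 − 9) − 20 = 1, and ∂_2 has invariant factor 2 > 1, so H_1 ≅ Z ⊕ Z/2.
  H_2: rank ker ∂_2 − rank ∂_3 = (20 − 20) − 0 = 0, and there is no ∂_3, so H_2 ≅ 0.

As a check, the Euler characteristic is 10 − 30 + 20 = 0, which agrees with 1 − 1 + 0 = 0.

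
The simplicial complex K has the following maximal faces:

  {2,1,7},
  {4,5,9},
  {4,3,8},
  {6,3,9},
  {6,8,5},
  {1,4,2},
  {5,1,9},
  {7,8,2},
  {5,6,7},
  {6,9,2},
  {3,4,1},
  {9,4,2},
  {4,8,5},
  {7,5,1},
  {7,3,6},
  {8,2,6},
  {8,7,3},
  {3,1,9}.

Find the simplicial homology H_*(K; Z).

Take the total order 1 < 2 < 3 < 4 < 5 < 6 < 7 < 8 < 9 on the vertex set. Then K (dimension 2) consists of the simplices:

  0-simplices (9): [1], [2], [3], [4], [5], [6], [7], [8], [9]
  1-simplices (27): (27 of them)
  2-simplices (18): [1,2,4], [1,2,7], [1,3,4], [1,3,9], [1,5,7], [1,5,9], [2,4,9], [2,6,8], [2,6,9], [2,7,8], [3,4,8], [3,6,7], [3,6,9], [3,7,8], [4,5,8], [4,5,9], [5,6,7], [5,6,8]

so the chain groups are C_0 ≅ Z^9, C_1 ≅ Z^27, C_2 ≅ Z^18.

Boundary ∂_1: C_1 → C_0 sends each edge [p,q] (with p < q) to q − p.
This gives a 9×27 integer matrix of rank 8; reducing to Smith normal form yields diagonal entries (1,1,1,1,1,1,1,1).

∂_2: C_2 → C_1 acts by ∂[p,q,r] = [q,r] − [p,r] + [p,q]. For instance
  ∂[4,5,8] = [5,8] − [4,8] + [4,5],
  ∂[1,5,7] = [5,7] − [1,7] + [1,5].
The resulting 27×18 matrix has rank 18, and its Smith normal form has invariant factors (1,1,1,1,1,1,1,1,1,1,1,1,1,1,1,1,1,2).

Computing H_k = (kernel of ∂_k) / (image of ∂_{k+1}):

  H_0: rank C_0 − rank ∂_1 = 9 − 8 = 1, and the invariant factors of ∂_1 are all 1, so H_0 = Z.
  H_1: rank ker ∂_1 − rank ∂_2 = (27 − 8) − 18 = 1, and ∂_2 has invariant factor 2 > 1, so H_1 = Z × Z/2.
  H_2: rank ker ∂_2 − rank ∂_3 = (18 − 18) − 0 = 0, and there is no ∂_3, so H_2 = 0.

(K is a triangulation of the Klein bottle.)

H_0 = Z,  H_1 = Z × Z/2,  H_2 = 0.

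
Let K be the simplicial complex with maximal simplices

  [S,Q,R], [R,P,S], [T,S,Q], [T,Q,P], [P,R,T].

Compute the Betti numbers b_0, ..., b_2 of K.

Take the total order P < Q < R < S < T on the vertex set. Then K (dimension 2) consists of the simplices:

  0-simplices (5): P, Q, R, S, T
  1-simplices (10): PQ, PR, PS, PT, QR, QS, QT, RS, RT, ST
  2-simplices (5): PQT, PRS, PRT, QRS, QST

giving chain groups C_0 ≅ Z^5, C_1 ≅ Z^10, C_2 ≅ Z^5.

∂_1: C_1 → C_0 sends each edge [p,q] (with p < q) to q − p.
The 5×10 boundary matrix has rank 4 and Smith normal form diag(1,1,1,1).

Boundary ∂_2: C_2 → C_1 sends each 2-simplex [p,q,r] to [q,r] − [p,r] + [p,q]. For instance
  ∂PRS = RS − PS + PR,
  ∂QRS = RS − QS + QR.
The 10×5 boundary matrix has rank 5 and Smith normal form diag(1,1,1,1,1).

Reading off H_k = ker ∂_k / im ∂_{k+1}:

  H_0: rank C_0 − rank ∂_1 = 5 − 4 = 1, and the invariant factors of ∂_1 are all 1, so H_0 = Z.
  H_1: rank ker ∂_1 − rank ∂_2 = (10 − 4) − 5 = 1, and the invariant factors of ∂_2 are all 1, so H_1 = Z.
  H_2: rank ker ∂_2 − rank ∂_3 = (5 − 5) − 0 = 0, and there is no ∂_3, so H_2 = 0.

Hence the Betti numbers are b_0 = 1, b_1 = 1, b_2 = 0.

b_0 = 1, b_1 = 1, b_2 = 0.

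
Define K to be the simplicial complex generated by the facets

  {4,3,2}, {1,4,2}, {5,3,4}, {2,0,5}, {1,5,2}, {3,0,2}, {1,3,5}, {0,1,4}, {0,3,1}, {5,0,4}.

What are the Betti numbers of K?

b_0 = 1, b_1 = 0, b_2 = 0.

We work with the vertex ordering 0 < 1 < 2 < 3 < 4 < 5. The simplices of K, each written with vertices in increasing order, are:

  0-simplices (6): [0], [1], [2], [3], [4], [5]
  1-simplices (15): [0,1], [0,2], [0,3], [0,4], [0,5], [1,2], [1,3], [1,4], [1,5], [2,3], [2,4], [2,5], [3,4], [3,5], [4,5]
  2-simplices (10): [0,1,3], [0,1,4], [0,2,3], [0,2,5], [0,4,5], [1,2,4], [1,2,5], [1,3,5], [2,3,4], [3,4,5]

giving chain groups C_0 ≅ Z^6, C_1 ≅ Z^15, C_2 ≅ Z^10.

∂_1: C_1 → C_0 is given by ∂[p,q] = [q] − [p]. For instance
  ∂[0,1] = [1] − [0].
This gives a 6×15 integer matrix of rank 5; reducing to Smith normal form yields diagonal entries (1,1,1,1,1).

∂_2: C_2 → C_1 maps a triangle to the signed sum of its edges. For instance
  ∂[0,1,4] = [1,4] − [0,4] + [0,1],
  ∂[1,2,5] = [2,5] − [1,5] + [1,2].
The resulting 15×10 matrix has rank 10, and its Smith normal form has invariant factors (1,1,1,1,1,1,1,1,1,2).

Computing H_k = (kernel of ∂_k) / (image of ∂_{k+1}):

  H_0: rank C_0 − rank ∂_1 = 6 − 5 = 1, and the invariant factors of ∂_1 are all 1, so H_0 = Z.
  H_1: rank ker ∂_1 − rank ∂_2 = (15 − 5) − 10 = 0, and ∂_2 has invariant factor 2 > 1, so H_1 = Z/2Z.
  H_2: rank ker ∂_2 − rank ∂_3 = (10 − 10) − 0 = 0, and there is no ∂_3, so H_2 = 0.

Hence the Betti numbers are b_0 = 1, b_1 = 0, b_2 = 0.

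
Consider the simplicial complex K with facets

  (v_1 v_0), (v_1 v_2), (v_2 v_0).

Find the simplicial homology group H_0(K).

H_0 = Z.

Take the total order v_0 < v_1 < v_2 on the vertex set. Then K (dimension 1) consists of the simplices:

  0-simplices (3): [v_0], [v_1], [v_2]
  1-simplices (3): [v_0,v_1], [v_0,v_2], [v_1,v_2]

Hence C_0 ≅ Z^3, C_1 ≅ Z^3.

The boundary map ∂_1: C_1 → C_0 is given by ∂[p,q] = [q] − [p]. For instance
  ∂[v_1,v_2] = [v_2] − [v_1].
The resulting 3×3 matrix has rank 2, and its Smith normal form has invariant factors (1,1).

Now H_k = ker ∂_k / im ∂_{k+1}, so:

  H_0: rank C_0 − rank ∂_1 = 3 − 2 = 1, and the invariant factors of ∂_1 are all 1, so H_0 ≅ Z.

(K is a triangulation of the circle S^1.)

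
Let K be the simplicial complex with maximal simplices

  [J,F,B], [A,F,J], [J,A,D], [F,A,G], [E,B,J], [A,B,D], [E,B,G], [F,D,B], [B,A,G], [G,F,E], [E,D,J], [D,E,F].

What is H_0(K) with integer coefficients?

K has 7 vertices, 18 edges, 12 triangles.
rank ∂_0 = 0, rank ∂_1 = 6 ⇒ b_0 = 7 − 0 − 6 = 1; all invariant factors of ∂_1 are 1 so no torsion. So H_0 = Z.

H_0 = Z.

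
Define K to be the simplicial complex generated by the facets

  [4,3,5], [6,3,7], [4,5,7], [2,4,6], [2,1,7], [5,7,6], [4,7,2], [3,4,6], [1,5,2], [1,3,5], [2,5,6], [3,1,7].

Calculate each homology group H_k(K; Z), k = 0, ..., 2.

H_0 ≅ Z,  H_1 ≅ Z/2,  H_2 = 0.

K has 7 vertices, 18 edges, 12 triangles.
rank ∂_0 = 0, rank ∂_1 = 6 ⇒ b_0 = 7 − 0 − 6 = 1; all invariant factors of ∂_1 are 1 so no torsion. So H_0 = Z.
rank ∂_1 = 6, rank ∂_2 = 12 ⇒ b_1 = 18 − 6 − 12 = 0; ∂_2 has invariant factor(s) [2] giving torsion. So H_1 = Z/2.
rank ∂_2 = 12, rank ∂_3 = 0 ⇒ b_2 = 12 − 12 − 0 = 0. So H_2 = 0.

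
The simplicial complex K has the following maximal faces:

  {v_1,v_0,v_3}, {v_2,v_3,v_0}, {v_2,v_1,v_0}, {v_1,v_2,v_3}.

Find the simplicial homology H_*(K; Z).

K has 4 vertices, 6 edges, 4 triangles.
rank ∂_0 = 0, rank ∂_1 = 3 ⇒ b_0 = 4 − 0 − 3 = 1; all invariant factors of ∂_1 are 1 so no torsion. So H_0 ≅ Z.
rank ∂_1 = 3, rank ∂_2 = 3 ⇒ b_1 = 6 − 3 − 3 = 0; all invariant factors of ∂_2 are 1 so no torsion. So H_1 ≅ 0.
rank ∂_2 = 3, rank ∂_3 = 0 ⇒ b_2 = 4 − 3 − 0 = 1. So H_2 ≅ Z.

H_0 ≅ Z,  H_1 = 0,  H_2 ≅ Z.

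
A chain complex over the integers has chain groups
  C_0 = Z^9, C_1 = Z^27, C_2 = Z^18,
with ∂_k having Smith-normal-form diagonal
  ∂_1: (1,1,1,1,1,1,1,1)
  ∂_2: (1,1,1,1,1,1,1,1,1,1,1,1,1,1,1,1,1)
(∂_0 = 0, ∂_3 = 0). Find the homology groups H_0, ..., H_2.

H_0: b_0 = 9 − 0 − 8 = 1; torsion from ∂_1 factors > 1: none. So H_0 = Z.
H_1: b_1 = 27 − 8 − 17 = 2; torsion from ∂_2 factors > 1: none. So H_1 = Z^2.
H_2: b_2 = 18 − 17 − 0 = 1; torsion from ∂_3 factors > 1: none. So H_2 = Z.

H_0 = Z,  H_1 = Z^2,  H_2 = Z.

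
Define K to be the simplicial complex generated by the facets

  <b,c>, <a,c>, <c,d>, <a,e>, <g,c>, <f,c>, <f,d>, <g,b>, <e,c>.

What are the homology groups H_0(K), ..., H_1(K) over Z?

H_0 ≅ Z,  H_1 ≅ Z^3.

K has 7 vertices, 9 edges.
rank ∂_0 = 0, rank ∂_1 = 6 ⇒ b_0 = 7 − 0 − 6 = 1; all invariant factors of ∂_1 are 1 so no torsion. So H_0 ≅ Z.
rank ∂_1 = 6, rank ∂_2 = 0 ⇒ b_1 = 9 − 6 − 0 = 3. So H_1 ≅ Z^3.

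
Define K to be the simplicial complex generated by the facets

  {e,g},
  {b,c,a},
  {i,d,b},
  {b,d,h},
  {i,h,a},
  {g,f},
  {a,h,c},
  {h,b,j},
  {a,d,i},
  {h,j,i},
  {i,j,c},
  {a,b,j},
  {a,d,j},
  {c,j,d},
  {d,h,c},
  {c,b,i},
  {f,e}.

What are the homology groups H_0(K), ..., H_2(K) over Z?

Take the total order a < b < c < d < e < f < g < h < i < j on the vertex set. Then K (dimension 2) consists of the simplices:

  0-simplices (10): a, b, c, d, e, f, g, h, i, j
  1-simplices (24): ab, ac, ad, ah, ai, aj, bc, bd, bh, bi, bj, cd, ch, ci, cj, dh, di, dj, ef, eg, fg, hi, hj, ij
  2-simplices (14): abc, abj, ach, adi, adj, ahi, bci, bdh, bdi, bhj, cdh, cdj, cij, hij

giving chain groups C_0 ≅ Z^10, C_1 ≅ Z^24, C_2 ≅ Z^14.

The boundary map ∂_1: C_1 → C_0 is given by ∂[p,q] = [q] − [p]. For instance
  ∂ab = b − a.
As a 10×24 matrix over Z this has rank 8, with invariant factors (1,1,1,1,1,1,1,1).

Boundary ∂_2: C_2 → C_1 sends each 2-simplex [p,q,r] to [q,r] − [p,r] + [p,q]. For instance
  ∂ahi = hi − ai + ah,
  ∂cij = ij − cj + ci.
The 24×14 boundary matrix has rank 13 and Smith normal form diag(1,1,1,1,1,1,1,1,1,1,1,1,1).

Computing H_k = (kernel of ∂_k) / (image of ∂_{k+1}):

  H_0: rank C_0 − rank ∂_1 = 10 − 8 = 2, and the invariant factors of ∂_1 are all 1, so H_0 ≅ Z^2.
  H_1: rank ker ∂_1 − rank ∂_2 = (24 − 8) − 13 = 3, and the invariant factors of ∂_2 are all 1, so H_1 ≅ Z^3.
  H_2: rank ker ∂_2 − rank ∂_3 = (14 − 13) − 0 = 1, and there is no ∂_3, so H_2 ≅ Z.

H_0 ≅ Z^2,  H_1 ≅ Z^3,  H_2 ≅ Z.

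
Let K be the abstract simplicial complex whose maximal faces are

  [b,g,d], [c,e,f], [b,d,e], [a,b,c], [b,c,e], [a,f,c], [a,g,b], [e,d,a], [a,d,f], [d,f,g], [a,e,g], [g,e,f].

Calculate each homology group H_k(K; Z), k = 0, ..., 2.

Take the total order a < b < c < d < e < f < g on the vertex set. Then K (dimension 2) consists of the simplices:

  0-simplices (7): a, b, c, d, e, f, g
  1-simplices (18): ab, ac, ad, ae, af, ag, bc, bd, be, bg, ce, cf, de, df, dg, ef, eg, fg
  2-simplices (12): abc, abg, acf, ade, adf, aeg, bce, bde, bdg, cef, dfg, efg

so the chain groups are C_0 ≅ Z^7, C_1 ≅ Z^18, C_2 ≅ Z^12.

Boundary ∂_1: C_1 → C_0 maps an edge to its endpoints' difference, ∂[p,q] = q − p.
The resulting 7×18 matrix has rank 6, and its Smith normal form has invariant factors (1,1,1,1,1,1).

∂_2: C_2 → C_1 sends each 2-simplex [p,q,r] to [q,r] − [p,r] + [p,q]. For instance
  ∂dfg = fg − dg + df,
  ∂abc = bc − ac + ab.
As a 18×12 matrix over Z this has rank 12, with invariant factors (1,1,1,1,1,1,1,1,1,1,1,2).

Computing H_k = (kernel of ∂_k) / (image of ∂_{k+1}):

  H_0: rank C_0 − rank ∂_1 = 7 − 6 = 1, and the invariant factors of ∂_1 are all 1, so H_0 = Z.
  H_1: rank ker ∂_1 − rank ∂_2 = (18 − 6) − 12 = 0, and ∂_2 has invariant factor 2 > 1, so H_1 = Z_2.
  H_2: rank ker ∂_2 − rank ∂_3 = (12 − 12) − 0 = 0, and there is no ∂_3, so H_2 = 0.

As a check, the Euler characteristic is 7 − 18 + 12 = 1, which agrees with 1 − 0 + 0 = 1.
(K is a triangulation of the real projective plane RP^2.)

H_0 ≅ Z,  H_1 ≅ Z_2,  H_2 = 0.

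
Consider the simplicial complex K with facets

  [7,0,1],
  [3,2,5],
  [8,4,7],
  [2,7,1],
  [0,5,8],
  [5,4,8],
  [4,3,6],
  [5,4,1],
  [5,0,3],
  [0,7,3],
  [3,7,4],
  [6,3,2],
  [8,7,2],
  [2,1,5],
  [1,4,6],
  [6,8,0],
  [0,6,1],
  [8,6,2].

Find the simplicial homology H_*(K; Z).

H_0 ≅ Z,  H_1 ≅ Z^2,  H_2 ≅ Z.

Take the total order 0 < 1 < 2 < 3 < 4 < 5 < 6 < 7 < 8 on the vertex set. Then K (dimension 2) consists of the simplices:

  0-simplices (9): [0], [1], [2], [3], [4], [5], [6], [7], [8]
  1-simplices (27): (27 of them)
  2-simplices (18): [0,1,6], [0,1,7], [0,3,5], [0,3,7], [0,5,8], [0,6,8], [1,2,5], [1,2,7], [1,4,5], [1,4,6], [2,3,5], [2,3,6], [2,6,8], [2,7,8], [3,4,6], [3,4,7], [4,5,8], [4,7,8]

so the chain groups are C_0 ≅ Z^9, C_1 ≅ Z^27, C_2 ≅ Z^18.

∂_1: C_1 → C_0 is given by ∂[p,q] = [q] − [p].
This gives a 9×27 integer matrix of rank 8; reducing to Smith normal form yields diagonal entries (1,1,1,1,1,1,1,1).

Boundary ∂_2: C_2 → C_1 maps a triangle to the signed sum of its edges. For instance
  ∂[1,2,7] = [2,7] − [1,7] + [1,2],
  ∂[2,7,8] = [7,8] − [2,8] + [2,7].
As a 27×18 matrix over Z this has rank 17, with invariant factors (1,1,1,1,1,1,1,1,1,1,1,1,1,1,1,1,1).

Computing H_k = (kernel of ∂_k) / (image of ∂_{k+1}):

  H_0: rank C_0 − rank ∂_1 = 9 − 8 = 1, and the invariant factors of ∂_1 are all 1, so H_0 = Z.
  H_1: rank ker ∂_1 − rank ∂_2 = (27 − 8) − 17 = 2, and the invariant factors of ∂_2 are all 1, so H_1 = Z^2.
  H_2: rank ker ∂_2 − rank ∂_3 = (18 − 17) − 0 = 1, and there is no ∂_3, so H_2 = Z.

As a check, the Euler characteristic is 9 − 27 + 18 = 0, which agrees with 1 − 2 + 1 = 0.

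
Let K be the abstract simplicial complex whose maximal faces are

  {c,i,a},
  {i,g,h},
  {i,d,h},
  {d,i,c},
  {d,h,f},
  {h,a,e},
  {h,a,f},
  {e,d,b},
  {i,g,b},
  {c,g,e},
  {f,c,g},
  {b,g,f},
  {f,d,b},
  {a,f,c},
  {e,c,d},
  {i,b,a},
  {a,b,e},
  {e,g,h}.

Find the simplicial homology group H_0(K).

We work with the vertex ordering a < b < c < d < e < f < g < h < i. The simplices of K, each written with vertices in increasing order, are:

  0-simplices (9): a, b, c, d, e, f, g, h, i
  1-simplices (27): ab, ac, ae, af, ah, ai, bd, be, bf, bg, bi, cd, ce, cf, cg, ci, de, df, dh, di, eg, eh, fg, fh, gh, gi, hi
  2-simplices (18): abe, abi, acf, aci, aeh, afh, bde, bdf, bfg, bgi, cde, cdi, ceg, cfg, dfh, dhi, egh, ghi

Hence C_0 ≅ Z^9, C_1 ≅ Z^27, C_2 ≅ Z^18.

Boundary ∂_1: C_1 → C_0 is given by ∂[p,q] = [q] − [p].
The 9×27 boundary matrix has rank 8 and Smith normal form diag(1,1,1,1,1,1,1,1).

The boundary map ∂_2: C_2 → C_1 maps a triangle to the signed sum of its edges. For instance
  ∂bdf = df − bf + bd,
  ∂acf = cf − af + ac.
This gives a 27×18 integer matrix of rank 17; reducing to Smith normal form yields diagonal entries (1,1,1,1,1,1,1,1,1,1,1,1,1,1,1,1,1).

Now H_k = ker ∂_k / im ∂_{k+1}, so:

  H_0: rank C_0 − rank ∂_1 = 9 − 8 = 1, and the invariant factors of ∂_1 are all 1, so H_0 = Z.

H_0 = Z.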